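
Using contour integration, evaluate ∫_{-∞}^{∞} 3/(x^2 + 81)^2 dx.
Let f(z) = 3/(z^2 + 81)^2. The denominator has no real zeros and deg Q - deg P = 4 ≥ 2, so the integral of f over the upper semicircle |z| = R tends to 0 as R → ∞. Closing the contour in the upper half-plane,
  ∫_{-∞}^{∞} f(x) dx = 2πi · Σ Res(f, z_k)  over the poles with Im z_k > 0.

Zeros of the denominator: z^2 + 81 = 0 gives z = ±9*I.
Upper half-plane: z = 9*I (a pole of order 2).

Write f(z) = g(z)/(z - 9*I)^2 with g(z) = 3/(z + 9*I)^2. For a double pole, Res(f, z₀) = g'(z₀):
  g'(z) = -6/(z + 9*I)^3
  Res(f, 9*I) = g'(9*I) = -I/972

∫_{-∞}^{∞} f(x) dx = 2πi · (-I/972) = pi/486

Final answer: pi/486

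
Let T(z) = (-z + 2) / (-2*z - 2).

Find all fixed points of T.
{-1/4 - sqrt(15)*I/4, -1/4 + sqrt(15)*I/4}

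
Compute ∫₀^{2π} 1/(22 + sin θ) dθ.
2*sqrt(483)*pi/483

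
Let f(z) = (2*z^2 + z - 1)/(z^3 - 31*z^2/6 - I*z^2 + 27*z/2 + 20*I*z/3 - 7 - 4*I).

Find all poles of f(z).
The singularities of f are the zeros of the denominator. Factoring,
  z^3 - 31*z^2/6 - I*z^2 + 27*z/2 + 20*I*z/3 - 7 - 4*I = (z - 3/2 - 3*I)*(z - 2/3)*(z - 3 + 2*I)
so the candidates are z = 3/2 + 3*I, z = 2/3, z = 3 - 2*I.

Check the numerator P(z) = 2*z^2 + z - 1 at each one:
  P(3/2 + 3*I) = -13 + 21*I ≠ 0, so z = 3/2 + 3*I is a (simple) pole.
  P(2/3) = 5/9 ≠ 0, so z = 2/3 is a (simple) pole.
  P(3 - 2*I) = 12 - 26*I ≠ 0, so z = 3 - 2*I is a (simple) pole.

Poles of f: {2/3, 3/2 + 3*I, 3 - 2*I}

Final answer: {2/3, 3/2 + 3*I, 3 - 2*I}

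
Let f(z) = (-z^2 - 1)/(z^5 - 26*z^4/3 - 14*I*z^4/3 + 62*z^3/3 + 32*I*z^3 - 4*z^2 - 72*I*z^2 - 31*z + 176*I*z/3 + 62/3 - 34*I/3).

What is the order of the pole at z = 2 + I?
4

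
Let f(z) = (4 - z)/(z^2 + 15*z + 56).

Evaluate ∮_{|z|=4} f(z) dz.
By the residue theorem, ∮_C f(z) dz = 2πi · (sum of the residues of f at the poles inside |z| = 4).

The denominator factors as (z + 8)*(z + 7), so the singularities of f are simple poles at z = -8, z = -7.
  |-8|² = 64 > 16 = 4², so this pole is outside the contour.
  |-7|² = 49 > 16 = 4², so this pole is outside the contour.

No pole lies inside the contour, so f is analytic on and inside C and the integral is 0 (Cauchy's theorem).

Final answer: 0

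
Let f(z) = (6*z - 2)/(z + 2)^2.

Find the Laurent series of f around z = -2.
Put w = z - (-2), i.e. z = w - 2. The denominator is w^2, so it suffices to rewrite the numerator in powers of w.

P(z) = 6*z - 2
P(w - 2) = -14 + 6*w

Dividing each term by w^2:
  f = -14/w^2 + 6/w

Substituting back w = z + 2:
  f(z) = -14/(z + 2)^2 + 6/(z + 2)

The series is finite because the numerator is a polynomial; the negative powers form the principal part, and the coefficient of 1/(z + 2) gives Res(f, -2) = 6.

Final answer: -14/(z + 2)^2 + 6/(z + 2)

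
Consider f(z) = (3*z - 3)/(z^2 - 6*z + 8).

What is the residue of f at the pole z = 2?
-3/2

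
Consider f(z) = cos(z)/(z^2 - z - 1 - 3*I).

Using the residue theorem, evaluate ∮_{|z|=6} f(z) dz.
By the residue theorem, ∮_C f(z) dz = 2πi · (sum of the residues of f at the poles inside |z| = 6).

The denominator factors as (z - 2 - I)*(z + 1 + I), so the singularities of f are simple poles at z = 2 + I, z = -1 - I.
  |2 + I|² = 5 < 36 = 6², so this pole is inside the contour.
  |-1 - I|² = 2 < 36 = 6², so this pole is inside the contour.

With P(z) = cos(z) and Q(z) = z^2 - z - 1 - 3*I, each pole is simple, so Res(f, z₀) = P(z₀)/Q'(z₀) with Q'(z) = 2*z - 1.
  Res(f, 2 + I) = P(2 + I)/Q'(2 + I) = (cos(2 + I))/(3 + 2*I) = (3/13 - 2*I/13)*cos(2 + I)
  Res(f, -1 - I) = P(-1 - I)/Q'(-1 - I) = (cos(1 + I))/(-3 - 2*I) = (-3/13 + 2*I/13)*cos(1 + I)

Sum of residues inside C: (3/13 - 2*I/13)*cos(2 + I) + (-3/13 + 2*I/13)*cos(1 + I)
∮_C f(z) dz = 2πi · ((3/13 - 2*I/13)*cos(2 + I) + (-3/13 + 2*I/13)*cos(1 + I)) = pi*(4/13 + 6*I/13)*cos(2 + I) + pi*(-4/13 - 6*I/13)*cos(1 + I)

Final answer: pi*(4/13 + 6*I/13)*cos(2 + I) + pi*(-4/13 - 6*I/13)*cos(1 + I)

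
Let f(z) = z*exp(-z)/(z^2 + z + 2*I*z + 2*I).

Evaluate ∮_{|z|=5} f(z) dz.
By the residue theorem, ∮_C f(z) dz = 2πi · (sum of the residues of f at the poles inside |z| = 5).

The denominator factors as (z + 2*I)*(z + 1), so the singularities of f are simple poles at z = -2*I, z = -1.
  |-2*I|² = 4 < 25 = 5², so this pole is inside the contour.
  |-1|² = 1 < 25 = 5², so this pole is inside the contour.

With P(z) = z*exp(-z) and Q(z) = z^2 + z + 2*I*z + 2*I, each pole is simple, so Res(f, z₀) = P(z₀)/Q'(z₀) with Q'(z) = 2*z + 1 + 2*I.
  Res(f, -2*I) = P(-2*I)/Q'(-2*I) = (-2*I*exp(2*I))/(1 - 2*I) = (4/5 - 2*I/5)*exp(2*I)
  Res(f, -1) = P(-1)/Q'(-1) = (-exp(1))/(-1 + 2*I) = exp(1)*(1/5 + 2*I/5)

Sum of residues inside C: (4/5 - 2*I/5)*exp(2*I) + exp(1)*(1/5 + 2*I/5)
∮_C f(z) dz = 2πi · ((4/5 - 2*I/5)*exp(2*I) + exp(1)*(1/5 + 2*I/5)) = pi*(4/5 + 8*I/5)*exp(2*I) + exp(1)*pi*(-4/5 + 2*I/5)

Final answer: pi*(4/5 + 8*I/5)*exp(2*I) + exp(1)*pi*(-4/5 + 2*I/5)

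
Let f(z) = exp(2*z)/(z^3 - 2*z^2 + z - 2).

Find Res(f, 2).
exp(4)/5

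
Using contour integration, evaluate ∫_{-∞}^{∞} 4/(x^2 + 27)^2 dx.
Let f(z) = 4/(z^2 + 27)^2. The denominator has no real zeros and deg Q - deg P = 4 ≥ 2, so the integral of f over the upper semicircle |z| = R tends to 0 as R → ∞. Closing the contour in the upper half-plane,
  ∫_{-∞}^{∞} f(x) dx = 2πi · Σ Res(f, z_k)  over the poles with Im z_k > 0.

Zeros of the denominator: z^2 + 27 = 0 gives z = ±3*sqrt(3)*I.
Upper half-plane: z = 3*sqrt(3)*I (a pole of order 2).

Write f(z) = g(z)/(z - 3*sqrt(3)*I)^2 with g(z) = 4/(z + 3*sqrt(3)*I)^2. For a double pole, Res(f, z₀) = g'(z₀):
  g'(z) = -8/(z + 3*sqrt(3)*I)^3
  Res(f, 3*sqrt(3)*I) = g'(3*sqrt(3)*I) = -sqrt(3)*I/243

∫_{-∞}^{∞} f(x) dx = 2πi · (-sqrt(3)*I/243) = 2*sqrt(3)*pi/243

Final answer: 2*sqrt(3)*pi/243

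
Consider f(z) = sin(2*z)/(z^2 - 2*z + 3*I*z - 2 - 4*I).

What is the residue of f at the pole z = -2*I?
(1/5 + 2*I/5)*sinh(4)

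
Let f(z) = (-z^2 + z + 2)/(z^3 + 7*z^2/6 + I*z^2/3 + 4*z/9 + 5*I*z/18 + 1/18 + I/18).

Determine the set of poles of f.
The singularities of f are the zeros of the denominator. Factoring,
  z^3 + 7*z^2/6 + I*z^2/3 + 4*z/9 + 5*I*z/18 + 1/18 + I/18 = (z + 1/2)*(z + 1/3)*(z + 1/3 + I/3)
so the candidates are z = -1/2, z = -1/3, z = -1/3 - I/3.

Check the numerator P(z) = -z^2 + z + 2 at each one:
  P(-1/2) = 5/4 ≠ 0, so z = -1/2 is a (simple) pole.
  P(-1/3) = 14/9 ≠ 0, so z = -1/3 is a (simple) pole.
  P(-1/3 - I/3) = 5/3 - 5*I/9 ≠ 0, so z = -1/3 - I/3 is a (simple) pole.

Poles of f: {-1/2, -1/3 - I/3, -1/3}

Final answer: {-1/2, -1/3 - I/3, -1/3}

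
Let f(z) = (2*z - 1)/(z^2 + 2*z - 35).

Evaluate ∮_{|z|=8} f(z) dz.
By the residue theorem, ∮_C f(z) dz = 2πi · (sum of the residues of f at the poles inside |z| = 8).

The denominator factors as (z + 7)*(z - 5), so the singularities of f are simple poles at z = -7, z = 5.
  |-7|² = 49 < 64 = 8², so this pole is inside the contour.
  |5|² = 25 < 64 = 8², so this pole is inside the contour.

With P(z) = 2*z - 1 and Q(z) = z^2 + 2*z - 35, each pole is simple, so Res(f, z₀) = P(z₀)/Q'(z₀) with Q'(z) = 2*z + 2.
  Res(f, -7) = P(-7)/Q'(-7) = (-15)/(-12) = 5/4
  Res(f, 5) = P(5)/Q'(5) = (9)/(12) = 3/4

Sum of residues inside C: 2
∮_C f(z) dz = 2πi · (2) = 4*I*pi

Final answer: 4*I*pi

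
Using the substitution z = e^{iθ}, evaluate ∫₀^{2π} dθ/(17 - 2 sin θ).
2*sqrt(285)*pi/285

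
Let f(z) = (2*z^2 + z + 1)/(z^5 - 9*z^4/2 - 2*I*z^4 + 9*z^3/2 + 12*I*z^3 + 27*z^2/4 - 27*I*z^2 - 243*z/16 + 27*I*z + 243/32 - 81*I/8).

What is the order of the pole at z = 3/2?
Factor the denominator:
  z^5 - 9*z^4/2 - 2*I*z^4 + 9*z^3/2 + 12*I*z^3 + 27*z^2/4 - 27*I*z^2 - 243*z/16 + 27*I*z + 243/32 - 81*I/8 = (z - 3/2)^4*(z + 3/2 - 2*I)

The numerator P(z) = 2*z^2 + z + 1 has P(3/2) = 7 ≠ 0, so no factor of (z - 3/2) cancels.
Near z = 3/2 we can therefore write f(z) = g(z)/(z - 3/2)^4 with g analytic at 3/2 and g(3/2) ≠ 0 (g is the numerator divided by the remaining denominator factors).

Hence z = 3/2 is a pole of order 4.

Final answer: 4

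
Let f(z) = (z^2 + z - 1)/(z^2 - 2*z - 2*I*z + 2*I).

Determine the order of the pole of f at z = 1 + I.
2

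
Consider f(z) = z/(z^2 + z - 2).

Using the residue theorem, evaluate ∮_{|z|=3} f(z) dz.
By the residue theorem, ∮_C f(z) dz = 2πi · (sum of the residues of f at the poles inside |z| = 3).

The denominator factors as (z - 1)*(z + 2), so the singularities of f are simple poles at z = 1, z = -2.
  |1|² = 1 < 9 = 3², so this pole is inside the contour.
  |-2|² = 4 < 9 = 3², so this pole is inside the contour.

With P(z) = z and Q(z) = z^2 + z - 2, each pole is simple, so Res(f, z₀) = P(z₀)/Q'(z₀) with Q'(z) = 2*z + 1.
  Res(f, 1) = P(1)/Q'(1) = (1)/(3) = 1/3
  Res(f, -2) = P(-2)/Q'(-2) = (-2)/(-3) = 2/3

Sum of residues inside C: 1
∮_C f(z) dz = 2πi · (1) = 2*I*pi

Final answer: 2*I*pi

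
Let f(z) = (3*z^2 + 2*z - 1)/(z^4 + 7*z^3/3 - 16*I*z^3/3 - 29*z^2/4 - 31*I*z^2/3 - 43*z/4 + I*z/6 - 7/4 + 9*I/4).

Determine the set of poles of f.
The singularities of f are the zeros of the denominator. Factoring,
  z^4 + 7*z^3/3 - 16*I*z^3/3 - 29*z^2/4 - 31*I*z^2/3 - 43*z/4 + I*z/6 - 7/4 + 9*I/4 = (z + 1/2 - I)*(z - 3*I)*(z + 3/2 - I)*(z + 1/3 - I/3)
so the candidates are z = -1/2 + I, z = 3*I, z = -3/2 + I, z = -1/3 + I/3.

Check the numerator P(z) = 3*z^2 + 2*z - 1 at each one:
  P(-1/2 + I) = -17/4 - I ≠ 0, so z = -1/2 + I is a (simple) pole.
  P(3*I) = -28 + 6*I ≠ 0, so z = 3*I is a (simple) pole.
  P(-3/2 + I) = -1/4 - 7*I ≠ 0, so z = -3/2 + I is a (simple) pole.
  P(-1/3 + I/3) = -5/3 ≠ 0, so z = -1/3 + I/3 is a (simple) pole.

Poles of f: {-3/2 + I, -1/2 + I, -1/3 + I/3, 3*I}

Final answer: {-3/2 + I, -1/2 + I, -1/3 + I/3, 3*I}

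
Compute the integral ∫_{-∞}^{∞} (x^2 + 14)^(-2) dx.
Let f(z) = (z^2 + 14)^(-2). The denominator has no real zeros and deg Q - deg P = 4 ≥ 2, so the integral of f over the upper semicircle |z| = R tends to 0 as R → ∞. Closing the contour in the upper half-plane,
  ∫_{-∞}^{∞} f(x) dx = 2πi · Σ Res(f, z_k)  over the poles with Im z_k > 0.

Zeros of the denominator: z^2 + 14 = 0 gives z = ±sqrt(14)*I.
Upper half-plane: z = sqrt(14)*I (a pole of order 2).

Write f(z) = g(z)/(z - sqrt(14)*I)^2 with g(z) = (z + sqrt(14)*I)^(-2). For a double pole, Res(f, z₀) = g'(z₀):
  g'(z) = -2/(z + sqrt(14)*I)^3
  Res(f, sqrt(14)*I) = g'(sqrt(14)*I) = -sqrt(14)*I/784

∫_{-∞}^{∞} f(x) dx = 2πi · (-sqrt(14)*I/784) = sqrt(14)*pi/392

Final answer: sqrt(14)*pi/392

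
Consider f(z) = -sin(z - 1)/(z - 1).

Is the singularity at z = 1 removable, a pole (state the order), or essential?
Let u = z - 1. The argument of sin is z - 1 = u, so
  f = -sin(u)/u = -((u) - (u)^3/6 + ...)/u = -1 + (1/6)*u^2 - ...
The Laurent expansion about u = 0 has no negative powers; equivalently lim_{z→1} f(z) = -1 exists and is finite.
So the singularity is removable.

Final answer: removable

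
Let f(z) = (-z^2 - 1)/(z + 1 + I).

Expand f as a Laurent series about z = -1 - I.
(-1 - 2*I)/(z + 1 + I) + 2 + 2*I - (z + 1 + I)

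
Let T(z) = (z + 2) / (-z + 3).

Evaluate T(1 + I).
Substitute z = 1 + I:
  numerator:   (1 + I) + 2 = 3 + I
  denominator: -(1 + I) + 3 = 2 - I
T(1 + I) = (3 + I)/(2 - I); multiplying numerator and denominator by the conjugate 2 + I gives (5 + 5*I)/5 = 1 + I

Final answer: 1 + I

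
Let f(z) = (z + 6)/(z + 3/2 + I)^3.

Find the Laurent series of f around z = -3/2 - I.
Put w = z - (-3/2 - I), i.e. z = w - 3/2 - I. The denominator is w^3, so it suffices to rewrite the numerator in powers of w.

P(z) = z + 6
P(w - 3/2 - I) = 9/2 - I + w

Dividing each term by w^3:
  f = (9/2 - I)/w^3 + 1/w^2

Substituting back w = z + 3/2 + I:
  f(z) = (9/2 - I)/(z + 3/2 + I)^3 + 1/(z + 3/2 + I)^2

The series is finite because the numerator is a polynomial; the negative powers form the principal part.

Final answer: (9/2 - I)/(z + 3/2 + I)^3 + 1/(z + 3/2 + I)^2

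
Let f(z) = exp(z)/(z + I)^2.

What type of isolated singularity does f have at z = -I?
Write f(z) = g(z)/(z + I)^2 with g(z) = exp(z).
g is entire and g(-I) = exp(-I) ≠ 0, so no factor of (z + I) cancels: the Laurent expansion of f about z = -I starts at the power -2, i.e. lim_{z→z₀} (z - z₀)^2 f(z) = exp(-I) is finite and nonzero.
So z = -I is a pole of order 2.

Final answer: pole of order 2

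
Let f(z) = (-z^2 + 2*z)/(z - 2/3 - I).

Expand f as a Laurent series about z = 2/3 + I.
Put w = z - (2/3 + I), i.e. z = w + 2/3 + I. The denominator is w, so it suffices to rewrite the numerator in powers of w.

P(z) = -z^2 + 2*z
P(w + 2/3 + I) = 17/9 + 2*I/3 + (2/3 - 2*I)*w - w^2

Dividing each term by w:
  f = (17/9 + 2*I/3)/w + 2/3 - 2*I - w

Substituting back w = z - 2/3 - I:
  f(z) = (17/9 + 2*I/3)/(z - 2/3 - I) + 2/3 - 2*I - (z - 2/3 - I)

The series is finite because the numerator is a polynomial; the negative powers form the principal part, and the coefficient of 1/(z - 2/3 - I) gives Res(f, 2/3 + I) = 17/9 + 2*I/3.

Final answer: (17/9 + 2*I/3)/(z - 2/3 - I) + 2/3 - 2*I - (z - 2/3 - I)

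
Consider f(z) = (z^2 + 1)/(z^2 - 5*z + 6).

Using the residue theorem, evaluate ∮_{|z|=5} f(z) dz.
By the residue theorem, ∮_C f(z) dz = 2πi · (sum of the residues of f at the poles inside |z| = 5).

The denominator factors as (z - 3)*(z - 2), so the singularities of f are simple poles at z = 3, z = 2.
  |3|² = 9 < 25 = 5², so this pole is inside the contour.
  |2|² = 4 < 25 = 5², so this pole is inside the contour.

With P(z) = z^2 + 1 and Q(z) = z^2 - 5*z + 6, each pole is simple, so Res(f, z₀) = P(z₀)/Q'(z₀) with Q'(z) = 2*z - 5.
  Res(f, 3) = P(3)/Q'(3) = (10)/(1) = 10
  Res(f, 2) = P(2)/Q'(2) = (5)/(-1) = -5

Sum of residues inside C: 5
∮_C f(z) dz = 2πi · (5) = 10*I*pi

Final answer: 10*I*pi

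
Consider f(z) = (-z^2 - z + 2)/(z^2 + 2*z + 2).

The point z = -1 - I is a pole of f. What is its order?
Factor the denominator:
  z^2 + 2*z + 2 = (z + 1 + I)*(z + 1 - I)

The numerator P(z) = -z^2 - z + 2 has P(-1 - I) = 3 - I ≠ 0, so no factor of (z + 1 + I) cancels.
Near z = -1 - I we can therefore write f(z) = g(z)/(z + 1 + I) with g analytic at -1 - I and g(-1 - I) ≠ 0 (g is the numerator divided by the remaining denominator factors).

Hence z = -1 - I is a pole of order 1.

Final answer: 1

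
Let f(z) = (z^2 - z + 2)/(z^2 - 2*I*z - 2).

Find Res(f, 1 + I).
Write f(z) = P(z)/Q(z) with P(z) = z^2 - z + 2 and Q(z) = z^2 - 2*I*z - 2.
The denominator factors as Q(z) = (z - 1 - I)*(z + 1 - I), so z = 1 + I is a simple zero of Q and P is analytic there; z = 1 + I is therefore a simple pole and
  Res(f, z₀) = P(z₀)/Q'(z₀).

Q'(z) = 2*z - 2*I, so Q'(1 + I) = 2.
P(1 + I) = 1 + I.

Res(f, 1 + I) = (1 + I)/(2) = 1/2 + I/2

Final answer: 1/2 + I/2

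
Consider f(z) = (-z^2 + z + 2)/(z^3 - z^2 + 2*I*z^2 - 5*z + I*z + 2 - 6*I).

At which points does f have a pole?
The singularities of f are the zeros of the denominator. Factoring,
  z^3 - z^2 + 2*I*z^2 - 5*z + I*z + 2 - 6*I = (z - 2 + I)*(z + 2)*(z - 1 + I)
so the candidates are z = 2 - I, z = -2, z = 1 - I.

Check the numerator P(z) = -z^2 + z + 2 at each one:
  P(2 - I) = 1 + 3*I ≠ 0, so z = 2 - I is a (simple) pole.
  P(-2) = -4 ≠ 0, so z = -2 is a (simple) pole.
  P(1 - I) = 3 + I ≠ 0, so z = 1 - I is a (simple) pole.

Poles of f: {-2, 1 - I, 2 - I}

Final answer: {-2, 1 - I, 2 - I}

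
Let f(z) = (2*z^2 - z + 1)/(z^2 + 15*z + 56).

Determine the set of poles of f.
The singularities of f are the zeros of the denominator. Factoring,
  z^2 + 15*z + 56 = (z + 8)*(z + 7)
so the candidates are z = -8, z = -7.

Check the numerator P(z) = 2*z^2 - z + 1 at each one:
  P(-8) = 137 ≠ 0, so z = -8 is a (simple) pole.
  P(-7) = 106 ≠ 0, so z = -7 is a (simple) pole.

Poles of f: {-8, -7}

Final answer: {-8, -7}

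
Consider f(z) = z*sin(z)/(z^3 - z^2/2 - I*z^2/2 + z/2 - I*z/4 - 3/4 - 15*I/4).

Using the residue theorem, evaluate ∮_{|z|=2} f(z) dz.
By the residue theorem, ∮_C f(z) dz = 2πi · (sum of the residues of f at the poles inside |z| = 2).

The denominator factors as (z + 3*I/2)*(z - 3/2 - I)*(z + 1 - I), so the singularities of f are simple poles at z = -3*I/2, z = 3/2 + I, z = -1 + I.
  |-3*I/2|² = 9/4 < 4 = 2², so this pole is inside the contour.
  |3/2 + I|² = 13/4 < 4 = 2², so this pole is inside the contour.
  |-1 + I|² = 2 < 4 = 2², so this pole is inside the contour.

With P(z) = z*sin(z) and Q(z) = z^3 - z^2/2 - I*z^2/2 + z/2 - I*z/4 - 3/4 - 15*I/4, each pole is simple, so Res(f, z₀) = P(z₀)/Q'(z₀) with Q'(z) = 3*z^2 - z - I*z + 1/2 - I/4.
  Res(f, -3*I/2) = P(-3*I/2)/Q'(-3*I/2) = (-3*sinh(3/2)/2)/(-31/4 + 5*I/4) = (93/493 + 15*I/493)*sinh(3/2)
  Res(f, 3/2 + I) = P(3/2 + I)/Q'(3/2 + I) = ((3/2 + I)*sin(3/2 + I))/(15/4 + 25*I/4) = (19/85 - 9*I/85)*sin(3/2 + I)
  Res(f, -1 + I) = P(-1 + I)/Q'(-1 + I) = ((1 - I)*sin(1 - I))/(5/2 - 25*I/4) = (28/145 + 12*I/145)*sin(1 - I)

Sum of residues inside C: (19/85 - 9*I/85)*sin(3/2 + I) + (28/145 + 12*I/145)*sin(1 - I) + (93/493 + 15*I/493)*sinh(3/2)
∮_C f(z) dz = 2πi · ((19/85 - 9*I/85)*sin(3/2 + I) + (28/145 + 12*I/145)*sin(1 - I) + (93/493 + 15*I/493)*sinh(3/2)) = pi*(-24/145 + 56*I/145)*sin(1 - I) + pi*(18/85 + 38*I/85)*sin(3/2 + I) + pi*(-30/493 + 186*I/493)*sinh(3/2)

Final answer: pi*(-24/145 + 56*I/145)*sin(1 - I) + pi*(18/85 + 38*I/85)*sin(3/2 + I) + pi*(-30/493 + 186*I/493)*sinh(3/2)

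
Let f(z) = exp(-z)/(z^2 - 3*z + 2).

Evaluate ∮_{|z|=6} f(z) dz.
By the residue theorem, ∮_C f(z) dz = 2πi · (sum of the residues of f at the poles inside |z| = 6).

The denominator factors as (z - 1)*(z - 2), so the singularities of f are simple poles at z = 1, z = 2.
  |1|² = 1 < 36 = 6², so this pole is inside the contour.
  |2|² = 4 < 36 = 6², so this pole is inside the contour.

With P(z) = exp(-z) and Q(z) = z^2 - 3*z + 2, each pole is simple, so Res(f, z₀) = P(z₀)/Q'(z₀) with Q'(z) = 2*z - 3.
  Res(f, 1) = P(1)/Q'(1) = (exp(-1))/(-1) = -exp(-1)
  Res(f, 2) = P(2)/Q'(2) = (exp(-2))/(1) = exp(-2)

Sum of residues inside C: -exp(-1) + exp(-2)
∮_C f(z) dz = 2πi · (-exp(-1) + exp(-2)) = -2*I*pi*exp(-1) + 2*I*pi*exp(-2)

Final answer: -2*I*pi*exp(-1) + 2*I*pi*exp(-2)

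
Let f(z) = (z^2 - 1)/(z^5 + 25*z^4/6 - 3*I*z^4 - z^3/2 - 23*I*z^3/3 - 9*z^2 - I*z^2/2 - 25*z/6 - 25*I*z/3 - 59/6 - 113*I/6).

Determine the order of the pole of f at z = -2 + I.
Factor the denominator:
  z^5 + 25*z^4/6 - 3*I*z^4 - z^3/2 - 23*I*z^3/3 - 9*z^2 - I*z^2/2 - 25*z/6 - 25*I*z/3 - 59/6 - 113*I/6 = (z + 2 - I)^3*(z - 3/2 - I)*(z - 1/3 + I)

The numerator P(z) = z^2 - 1 has P(-2 + I) = 2 - 4*I ≠ 0, so no factor of (z + 2 - I) cancels.
Near z = -2 + I we can therefore write f(z) = g(z)/(z + 2 - I)^3 with g analytic at -2 + I and g(-2 + I) ≠ 0 (g is the numerator divided by the remaining denominator factors).

Hence z = -2 + I is a pole of order 3.

Final answer: 3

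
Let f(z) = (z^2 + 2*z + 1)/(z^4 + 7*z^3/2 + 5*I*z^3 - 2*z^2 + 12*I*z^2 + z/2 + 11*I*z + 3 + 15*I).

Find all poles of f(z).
The singularities of f are the zeros of the denominator. Factoring,
  z^4 + 7*z^3/2 + 5*I*z^3 - 2*z^2 + 12*I*z^2 + z/2 + 11*I*z + 3 + 15*I = (z - I)*(z + 3*I)*(z + 3/2 + I)*(z + 2 + 2*I)
so the candidates are z = I, z = -3*I, z = -3/2 - I, z = -2 - 2*I.

Check the numerator P(z) = z^2 + 2*z + 1 at each one:
  P(I) = 2*I ≠ 0, so z = I is a (simple) pole.
  P(-3*I) = -8 - 6*I ≠ 0, so z = -3*I is a (simple) pole.
  P(-3/2 - I) = -3/4 + I ≠ 0, so z = -3/2 - I is a (simple) pole.
  P(-2 - 2*I) = -3 + 4*I ≠ 0, so z = -2 - 2*I is a (simple) pole.

Poles of f: {-2 - 2*I, -3/2 - I, -3*I, I}

Final answer: {-2 - 2*I, -3/2 - I, -3*I, I}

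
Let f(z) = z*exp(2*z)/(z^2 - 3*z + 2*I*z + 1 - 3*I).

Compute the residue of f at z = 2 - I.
Write f(z) = P(z)/Q(z) with P(z) = z*exp(2*z) and Q(z) = z^2 - 3*z + 2*I*z + 1 - 3*I.
The denominator factors as Q(z) = (z - 2 + I)*(z - 1 + I), so z = 2 - I is a simple zero of Q and P is analytic there; z = 2 - I is therefore a simple pole and
  Res(f, z₀) = P(z₀)/Q'(z₀).

Q'(z) = 2*z - 3 + 2*I, so Q'(2 - I) = 1.
P(2 - I) = (2 - I)*exp(4 - 2*I).

Res(f, 2 - I) = ((2 - I)*exp(4 - 2*I))/(1) = (2 - I)*exp(4 - 2*I)

Final answer: (2 - I)*exp(4 - 2*I)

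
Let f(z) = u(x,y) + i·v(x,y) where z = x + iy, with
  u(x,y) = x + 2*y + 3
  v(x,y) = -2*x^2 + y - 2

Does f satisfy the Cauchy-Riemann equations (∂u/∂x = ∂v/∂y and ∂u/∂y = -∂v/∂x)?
∂u/∂x = 1
∂v/∂y = 1
∂u/∂y = 2
∂v/∂x = -4*x
∂u/∂y ≠ -∂v/∂x; the Cauchy-Riemann equations are not satisfied, so f is not analytic.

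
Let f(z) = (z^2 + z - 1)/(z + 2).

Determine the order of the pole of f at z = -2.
1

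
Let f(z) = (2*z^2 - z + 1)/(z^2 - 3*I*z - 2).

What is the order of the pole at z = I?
Factor the denominator:
  z^2 - 3*I*z - 2 = (z - I)*(z - 2*I)

The numerator P(z) = 2*z^2 - z + 1 has P(I) = -1 - I ≠ 0, so no factor of (z - I) cancels.
Near z = I we can therefore write f(z) = g(z)/(z - I) with g analytic at I and g(I) ≠ 0 (g is the numerator divided by the remaining denominator factors).

Hence z = I is a pole of order 1.

Final answer: 1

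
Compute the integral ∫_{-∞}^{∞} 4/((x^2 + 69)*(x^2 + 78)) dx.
Let f(z) = 4/((z^2 + 69)*(z^2 + 78)). The denominator has no real zeros and deg Q - deg P = 4 ≥ 2, so the integral of f over the upper semicircle |z| = R tends to 0 as R → ∞. Closing the contour in the upper half-plane,
  ∫_{-∞}^{∞} f(x) dx = 2πi · Σ Res(f, z_k)  over the poles with Im z_k > 0.

Zeros of the denominator: z^2 + 69 = 0 gives z = ±sqrt(69)*I; z^2 + 78 = 0 gives z = ±sqrt(78)*I.
Upper half-plane: z = sqrt(69)*I, z = sqrt(78)*I (simple).

Each pole is a simple zero of Q(z) = z^4 + 147*z^2 + 5382, so Res(f, z₀) = P(z₀)/Q'(z₀) with P(z) = 4, Q'(z) = 4*z^3 + 294*z:
  Res(f, sqrt(69)*I) = (4)/(18*sqrt(69)*I) = -2*sqrt(69)*I/621
  Res(f, sqrt(78)*I) = (4)/(-18*sqrt(78)*I) = sqrt(78)*I/351

Sum of residues: I*(-26*sqrt(69) + 23*sqrt(78))/8073
∫_{-∞}^{∞} f(x) dx = 2πi · (I*(-26*sqrt(69) + 23*sqrt(78))/8073) = 2*pi*(-23*sqrt(78) + 26*sqrt(69))/8073

Final answer: 2*pi*(-23*sqrt(78) + 26*sqrt(69))/8073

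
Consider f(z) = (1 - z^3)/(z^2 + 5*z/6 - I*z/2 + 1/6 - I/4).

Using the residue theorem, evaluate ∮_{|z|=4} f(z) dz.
By the residue theorem, ∮_C f(z) dz = 2πi · (sum of the residues of f at the poles inside |z| = 4).

The denominator factors as (z + 1/2)*(z + 1/3 - I/2), so the singularities of f are simple poles at z = -1/2, z = -1/3 + I/2.
  |-1/2|² = 1/4 < 16 = 4², so this pole is inside the contour.
  |-1/3 + I/2|² = 13/36 < 16 = 4², so this pole is inside the contour.

With P(z) = 1 - z^3 and Q(z) = z^2 + 5*z/6 - I*z/2 + 1/6 - I/4, each pole is simple, so Res(f, z₀) = P(z₀)/Q'(z₀) with Q'(z) = 2*z + 5/6 - I/2.
  Res(f, -1/2) = P(-1/2)/Q'(-1/2) = (9/8)/(-1/6 - I/2) = -27/40 + 81*I/40
  Res(f, -1/3 + I/2) = P(-1/3 + I/2)/Q'(-1/3 + I/2) = (85/108 - I/24)/(1/6 + I/2) = 143/360 - 173*I/120

Sum of residues inside C: -5/18 + 7*I/12
∮_C f(z) dz = 2πi · (-5/18 + 7*I/12) = pi*(-7/6 - 5*I/9)

Final answer: pi*(-7/6 - 5*I/9)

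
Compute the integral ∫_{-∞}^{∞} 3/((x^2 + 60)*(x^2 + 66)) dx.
Let f(z) = 3/((z^2 + 60)*(z^2 + 66)). The denominator has no real zeros and deg Q - deg P = 4 ≥ 2, so the integral of f over the upper semicircle |z| = R tends to 0 as R → ∞. Closing the contour in the upper half-plane,
  ∫_{-∞}^{∞} f(x) dx = 2πi · Σ Res(f, z_k)  over the poles with Im z_k > 0.

Zeros of the denominator: z^2 + 66 = 0 gives z = ±sqrt(66)*I; z^2 + 60 = 0 gives z = ±2*sqrt(15)*I.
Upper half-plane: z = 2*sqrt(15)*I, z = sqrt(66)*I (simple).

Each pole is a simple zero of Q(z) = z^4 + 126*z^2 + 3960, so Res(f, z₀) = P(z₀)/Q'(z₀) with P(z) = 3, Q'(z) = 4*z^3 + 252*z:
  Res(f, 2*sqrt(15)*I) = (3)/(24*sqrt(15)*I) = -sqrt(15)*I/120
  Res(f, sqrt(66)*I) = (3)/(-12*sqrt(66)*I) = sqrt(66)*I/264

Sum of residues: I*(-sqrt(15)/120 + sqrt(66)/264)
∫_{-∞}^{∞} f(x) dx = 2πi · (I*(-sqrt(15)/120 + sqrt(66)/264)) = pi*(-5*sqrt(66) + 11*sqrt(15))/660

Final answer: pi*(-5*sqrt(66) + 11*sqrt(15))/660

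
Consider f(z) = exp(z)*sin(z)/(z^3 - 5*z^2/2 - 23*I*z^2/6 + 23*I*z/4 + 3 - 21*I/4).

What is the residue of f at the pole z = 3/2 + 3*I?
Write f(z) = P(z)/Q(z) with P(z) = exp(z)*sin(z) and Q(z) = z^3 - 5*z^2/2 - 23*I*z^2/6 + 23*I*z/4 + 3 - 21*I/4.
The denominator factors as Q(z) = (z - 3/2 - 3*I)*(z - 3*I/2)*(z - 1 + 2*I/3), so z = 3/2 + 3*I is a simple zero of Q and P is analytic there; z = 3/2 + 3*I is therefore a simple pole and
  Res(f, z₀) = P(z₀)/Q'(z₀).

Q'(z) = 3*z^2 - 5*z - 23*I*z/3 + 23*I/4, so Q'(3/2 + 3*I) = -19/4 + 25*I/4.
P(3/2 + 3*I) = exp(3/2 + 3*I)*sin(3/2 + 3*I).

Res(f, 3/2 + 3*I) = (exp(3/2 + 3*I)*sin(3/2 + 3*I))/(-19/4 + 25*I/4) = (-38/493 - 50*I/493)*exp(3/2 + 3*I)*sin(3/2 + 3*I)

Final answer: (-38/493 - 50*I/493)*exp(3/2 + 3*I)*sin(3/2 + 3*I)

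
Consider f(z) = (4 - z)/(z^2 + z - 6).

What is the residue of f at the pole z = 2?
Write f(z) = P(z)/Q(z) with P(z) = 4 - z and Q(z) = z^2 + z - 6.
The denominator factors as Q(z) = (z - 2)*(z + 3), so z = 2 is a simple zero of Q and P is analytic there; z = 2 is therefore a simple pole and
  Res(f, z₀) = P(z₀)/Q'(z₀).

Q'(z) = 2*z + 1, so Q'(2) = 5.
P(2) = 2.

Res(f, 2) = (2)/(5) = 2/5

Final answer: 2/5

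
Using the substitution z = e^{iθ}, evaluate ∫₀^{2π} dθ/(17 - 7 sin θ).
Call the integral J. The integrand is 2π-periodic and we integrate over a full period, so shifting θ does not change the value (θ → θ + π/2 turns sin θ into cos θ; θ → θ + π flips the sign of the trig term). Hence
  J = ∫₀^{2π} dθ/(17 + 7 cos θ).
Put z = e^{iθ}: then cos θ = (z + 1/z)/2, dθ = dz/(iz), and z runs once counterclockwise around |z| = 1:
  J = ∮_{|z|=1} 1/(17 + 7*(z + 1/z)/2) · dz/(iz) = (2/i) ∮_{|z|=1} dz/(7*z^2 + 34*z + 7).
The roots of 7*z^2 + 34*z + 7 are z = (-17 ± sqrt(17^2 - 7^2))/7, with sqrt(240) = 4*sqrt(15); their product is 1, so only z₊ = -17/7 + 4*sqrt(15)/7 lies inside the unit circle (z₋ = -17/7 - 4*sqrt(15)/7 lies outside).
z₊ is a simple zero of q(z) = 7*z^2 + 34*z + 7, so Res(1/q, z₊) = 1/q'(z₊) with q'(z) = 14*z + 34; and q'(z₊) = 7*(z₊ - z₋) = 8*sqrt(15).
Therefore J = (2/i) · 2πi · 1/(8*sqrt(15)) = 2*pi/(4*sqrt(15)) = sqrt(15)*pi/30

Final answer: sqrt(15)*pi/30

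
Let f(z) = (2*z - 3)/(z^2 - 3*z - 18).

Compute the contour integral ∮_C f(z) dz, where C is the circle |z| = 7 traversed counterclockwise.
By the residue theorem, ∮_C f(z) dz = 2πi · (sum of the residues of f at the poles inside |z| = 7).

The denominator factors as (z + 3)*(z - 6), so the singularities of f are simple poles at z = -3, z = 6.
  |-3|² = 9 < 49 = 7², so this pole is inside the contour.
  |6|² = 36 < 49 = 7², so this pole is inside the contour.

With P(z) = 2*z - 3 and Q(z) = z^2 - 3*z - 18, each pole is simple, so Res(f, z₀) = P(z₀)/Q'(z₀) with Q'(z) = 2*z - 3.
  Res(f, -3) = P(-3)/Q'(-3) = (-9)/(-9) = 1
  Res(f, 6) = P(6)/Q'(6) = (9)/(9) = 1

Sum of residues inside C: 2
∮_C f(z) dz = 2πi · (2) = 4*I*pi

Final answer: 4*I*pi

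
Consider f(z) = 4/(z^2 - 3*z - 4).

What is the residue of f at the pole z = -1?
-4/5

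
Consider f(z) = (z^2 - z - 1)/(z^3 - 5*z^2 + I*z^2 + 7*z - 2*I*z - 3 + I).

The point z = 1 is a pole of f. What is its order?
2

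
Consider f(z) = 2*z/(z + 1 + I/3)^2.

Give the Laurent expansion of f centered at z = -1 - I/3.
(-2 - 2*I/3)/(z + 1 + I/3)^2 + 2/(z + 1 + I/3)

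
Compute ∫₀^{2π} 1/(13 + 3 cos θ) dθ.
sqrt(10)*pi/20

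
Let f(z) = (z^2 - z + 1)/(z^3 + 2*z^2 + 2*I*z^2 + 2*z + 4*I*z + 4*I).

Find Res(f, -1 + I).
Write f(z) = P(z)/Q(z) with P(z) = z^2 - z + 1 and Q(z) = z^3 + 2*z^2 + 2*I*z^2 + 2*z + 4*I*z + 4*I.
The denominator factors as Q(z) = (z + 1 - I)*(z + 1 + I)*(z + 2*I), so z = -1 + I is a simple zero of Q and P is analytic there; z = -1 + I is therefore a simple pole and
  Res(f, z₀) = P(z₀)/Q'(z₀).

Q'(z) = 3*z^2 + 4*z + 4*I*z + 2 + 4*I, so Q'(-1 + I) = -6 - 2*I.
P(-1 + I) = 2 - 3*I.

Res(f, -1 + I) = (2 - 3*I)/(-6 - 2*I) = -3/20 + 11*I/20

Final answer: -3/20 + 11*I/20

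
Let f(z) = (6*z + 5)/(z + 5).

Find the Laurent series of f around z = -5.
-25/(z + 5) + 6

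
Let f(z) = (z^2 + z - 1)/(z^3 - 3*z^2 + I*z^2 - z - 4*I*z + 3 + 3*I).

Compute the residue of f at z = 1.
Write f(z) = P(z)/Q(z) with P(z) = z^2 + z - 1 and Q(z) = z^3 - 3*z^2 + I*z^2 - z - 4*I*z + 3 + 3*I.
The denominator factors as Q(z) = (z - 1)*(z - 3)*(z + 1 + I), so z = 1 is a simple zero of Q and P is analytic there; z = 1 is therefore a simple pole and
  Res(f, z₀) = P(z₀)/Q'(z₀).

Q'(z) = 3*z^2 - 6*z + 2*I*z - 1 - 4*I, so Q'(1) = -4 - 2*I.
P(1) = 1.

Res(f, 1) = (1)/(-4 - 2*I) = -1/5 + I/10

Final answer: -1/5 + I/10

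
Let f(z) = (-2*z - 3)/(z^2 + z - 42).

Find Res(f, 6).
-15/13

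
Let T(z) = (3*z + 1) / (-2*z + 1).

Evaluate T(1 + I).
Substitute z = 1 + I:
  numerator:   3*(1 + I) + 1 = 4 + 3*I
  denominator: -2*(1 + I) + 1 = -1 - 2*I
T(1 + I) = (4 + 3*I)/(-1 - 2*I); multiplying numerator and denominator by the conjugate -1 + 2*I gives (-10 + 5*I)/5 = -2 + I

Final answer: -2 + I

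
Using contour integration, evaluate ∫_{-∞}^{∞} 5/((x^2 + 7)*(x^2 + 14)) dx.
Let f(z) = 5/((z^2 + 7)*(z^2 + 14)). The denominator has no real zeros and deg Q - deg P = 4 ≥ 2, so the integral of f over the upper semicircle |z| = R tends to 0 as R → ∞. Closing the contour in the upper half-plane,
  ∫_{-∞}^{∞} f(x) dx = 2πi · Σ Res(f, z_k)  over the poles with Im z_k > 0.

Zeros of the denominator: z^2 + 7 = 0 gives z = ±sqrt(7)*I; z^2 + 14 = 0 gives z = ±sqrt(14)*I.
Upper half-plane: z = sqrt(14)*I, z = sqrt(7)*I (simple).

Each pole is a simple zero of Q(z) = z^4 + 21*z^2 + 98, so Res(f, z₀) = P(z₀)/Q'(z₀) with P(z) = 5, Q'(z) = 4*z^3 + 42*z:
  Res(f, sqrt(14)*I) = (5)/(-14*sqrt(14)*I) = 5*sqrt(14)*I/196
  Res(f, sqrt(7)*I) = (5)/(14*sqrt(7)*I) = -5*sqrt(7)*I/98

Sum of residues: 5*I*(-2*sqrt(7) + sqrt(14))/196
∫_{-∞}^{∞} f(x) dx = 2πi · (5*I*(-2*sqrt(7) + sqrt(14))/196) = 5*pi*(-sqrt(14) + 2*sqrt(7))/98

Final answer: 5*pi*(-sqrt(14) + 2*sqrt(7))/98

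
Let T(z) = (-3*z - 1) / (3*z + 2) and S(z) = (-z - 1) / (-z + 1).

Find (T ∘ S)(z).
(T ∘ S)(z) = T(S(z)) = ((-3)*S(z) + (-1))/((3)*S(z) + (2)). Multiply numerator and denominator by -z + 1:
  numerator:   (-3)*(-z - 1) + (-1)*(-z + 1) = 4*z + 2
  denominator: (3)*(-z - 1) + (2)*(-z + 1) = -5*z - 1
(T ∘ S)(z) = (4*z + 2)/(-5*z - 1) = (-4*z - 2)/(5*z + 1)

Final answer: (-4*z - 2)/(5*z + 1)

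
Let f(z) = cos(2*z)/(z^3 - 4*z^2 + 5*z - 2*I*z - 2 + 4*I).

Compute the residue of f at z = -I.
Write f(z) = P(z)/Q(z) with P(z) = cos(2*z) and Q(z) = z^3 - 4*z^2 + 5*z - 2*I*z - 2 + 4*I.
The denominator factors as Q(z) = (z - 2)*(z - 2 - I)*(z + I), so z = -I is a simple zero of Q and P is analytic there; z = -I is therefore a simple pole and
  Res(f, z₀) = P(z₀)/Q'(z₀).

Q'(z) = 3*z^2 - 8*z + 5 - 2*I, so Q'(-I) = 2 + 6*I.
P(-I) = cosh(2).

Res(f, -I) = (cosh(2))/(2 + 6*I) = (1/20 - 3*I/20)*cosh(2)

Final answer: (1/20 - 3*I/20)*cosh(2)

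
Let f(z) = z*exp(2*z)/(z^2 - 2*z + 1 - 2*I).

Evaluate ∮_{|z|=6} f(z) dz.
By the residue theorem, ∮_C f(z) dz = 2πi · (sum of the residues of f at the poles inside |z| = 6).

The denominator factors as (z - 2 - I)*(z + I), so the singularities of f are simple poles at z = 2 + I, z = -I.
  |2 + I|² = 5 < 36 = 6², so this pole is inside the contour.
  |-I|² = 1 < 36 = 6², so this pole is inside the contour.

With P(z) = z*exp(2*z) and Q(z) = z^2 - 2*z + 1 - 2*I, each pole is simple, so Res(f, z₀) = P(z₀)/Q'(z₀) with Q'(z) = 2*z - 2.
  Res(f, 2 + I) = P(2 + I)/Q'(2 + I) = ((2 + I)*exp(4 + 2*I))/(2 + 2*I) = (3/4 - I/4)*exp(4 + 2*I)
  Res(f, -I) = P(-I)/Q'(-I) = (-I*exp(-2*I))/(-2 - 2*I) = (1/4 + I/4)*exp(-2*I)

Sum of residues inside C: (1/4 + I/4)*exp(-2*I) + (3/4 - I/4)*exp(4 + 2*I)
∮_C f(z) dz = 2πi · ((1/4 + I/4)*exp(-2*I) + (3/4 - I/4)*exp(4 + 2*I)) = pi*(1/2 + 3*I/2)*exp(4 + 2*I) + pi*(-1/2 + I/2)*exp(-2*I)

Final answer: pi*(1/2 + 3*I/2)*exp(4 + 2*I) + pi*(-1/2 + I/2)*exp(-2*I)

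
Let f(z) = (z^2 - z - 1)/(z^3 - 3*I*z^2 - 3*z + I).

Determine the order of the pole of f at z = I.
3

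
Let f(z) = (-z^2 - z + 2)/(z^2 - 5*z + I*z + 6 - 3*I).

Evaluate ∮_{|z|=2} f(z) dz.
By the residue theorem, ∮_C f(z) dz = 2πi · (sum of the residues of f at the poles inside |z| = 2).

The denominator factors as (z - 3)*(z - 2 + I), so the singularities of f are simple poles at z = 3, z = 2 - I.
  |3|² = 9 > 4 = 2², so this pole is outside the contour.
  |2 - I|² = 5 > 4 = 2², so this pole is outside the contour.

No pole lies inside the contour, so f is analytic on and inside C and the integral is 0 (Cauchy's theorem).

Final answer: 0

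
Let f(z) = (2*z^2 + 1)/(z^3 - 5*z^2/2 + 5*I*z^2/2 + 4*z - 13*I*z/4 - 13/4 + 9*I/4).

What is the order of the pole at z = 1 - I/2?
Factor the denominator:
  z^3 - 5*z^2/2 + 5*I*z^2/2 + 4*z - 13*I*z/4 - 13/4 + 9*I/4 = (z - 1 + I/2)*(z - 1 + 3*I)*(z - 1/2 - I)

The numerator P(z) = 2*z^2 + 1 has P(1 - I/2) = 5/2 - 2*I ≠ 0, so no factor of (z - 1 + I/2) cancels.
Near z = 1 - I/2 we can therefore write f(z) = g(z)/(z - 1 + I/2) with g analytic at 1 - I/2 and g(1 - I/2) ≠ 0 (g is the numerator divided by the remaining denominator factors).

Hence z = 1 - I/2 is a pole of order 1.

Final answer: 1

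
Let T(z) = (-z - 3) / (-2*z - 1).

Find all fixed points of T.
{-sqrt(6)/2, sqrt(6)/2}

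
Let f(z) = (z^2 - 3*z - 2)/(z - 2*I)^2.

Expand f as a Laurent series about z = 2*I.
Put w = z - (2*I), i.e. z = w + 2*I. The denominator is w^2, so it suffices to rewrite the numerator in powers of w.

P(z) = z^2 - 3*z - 2
P(w + 2*I) = -6 - 6*I + (-3 + 4*I)*w + w^2

Dividing each term by w^2:
  f = (-6 - 6*I)/w^2 + (-3 + 4*I)/w + 1

Substituting back w = z - 2*I:
  f(z) = (-6 - 6*I)/(z - 2*I)^2 + (-3 + 4*I)/(z - 2*I) + 1

The series is finite because the numerator is a polynomial; the negative powers form the principal part, and the coefficient of 1/(z - 2*I) gives Res(f, 2*I) = -3 + 4*I.

Final answer: (-6 - 6*I)/(z - 2*I)^2 + (-3 + 4*I)/(z - 2*I) + 1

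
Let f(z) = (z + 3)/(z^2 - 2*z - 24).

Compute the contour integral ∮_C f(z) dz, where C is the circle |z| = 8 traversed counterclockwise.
By the residue theorem, ∮_C f(z) dz = 2πi · (sum of the residues of f at the poles inside |z| = 8).

The denominator factors as (z + 4)*(z - 6), so the singularities of f are simple poles at z = -4, z = 6.
  |-4|² = 16 < 64 = 8², so this pole is inside the contour.
  |6|² = 36 < 64 = 8², so this pole is inside the contour.

With P(z) = z + 3 and Q(z) = z^2 - 2*z - 24, each pole is simple, so Res(f, z₀) = P(z₀)/Q'(z₀) with Q'(z) = 2*z - 2.
  Res(f, -4) = P(-4)/Q'(-4) = (-1)/(-10) = 1/10
  Res(f, 6) = P(6)/Q'(6) = (9)/(10) = 9/10

Sum of residues inside C: 1
∮_C f(z) dz = 2πi · (1) = 2*I*pi

Final answer: 2*I*pi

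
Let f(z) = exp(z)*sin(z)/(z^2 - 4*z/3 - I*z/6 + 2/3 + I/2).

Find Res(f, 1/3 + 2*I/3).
Write f(z) = P(z)/Q(z) with P(z) = exp(z)*sin(z) and Q(z) = z^2 - 4*z/3 - I*z/6 + 2/3 + I/2.
The denominator factors as Q(z) = (z - 1 + I/2)*(z - 1/3 - 2*I/3), so z = 1/3 + 2*I/3 is a simple zero of Q and P is analytic there; z = 1/3 + 2*I/3 is therefore a simple pole and
  Res(f, z₀) = P(z₀)/Q'(z₀).

Q'(z) = 2*z - 4/3 - I/6, so Q'(1/3 + 2*I/3) = -2/3 + 7*I/6.
P(1/3 + 2*I/3) = exp(1/3 + 2*I/3)*sin(1/3 + 2*I/3).

Res(f, 1/3 + 2*I/3) = (exp(1/3 + 2*I/3)*sin(1/3 + 2*I/3))/(-2/3 + 7*I/6) = (-24/65 - 42*I/65)*exp(1/3 + 2*I/3)*sin(1/3 + 2*I/3)

Final answer: (-24/65 - 42*I/65)*exp(1/3 + 2*I/3)*sin(1/3 + 2*I/3)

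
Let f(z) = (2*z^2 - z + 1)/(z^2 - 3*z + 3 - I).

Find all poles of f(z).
{1 - I, 2 + I}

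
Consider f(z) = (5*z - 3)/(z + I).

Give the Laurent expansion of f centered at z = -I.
Put w = z - (-I), i.e. z = w - I. The denominator is w, so it suffices to rewrite the numerator in powers of w.

P(z) = 5*z - 3
P(w - I) = -3 - 5*I + 5*w

Dividing each term by w:
  f = (-3 - 5*I)/w + 5

Substituting back w = z + I:
  f(z) = (-3 - 5*I)/(z + I) + 5

The series is finite because the numerator is a polynomial; the negative powers form the principal part, and the coefficient of 1/(z + I) gives Res(f, -I) = -3 - 5*I.

Final answer: (-3 - 5*I)/(z + I) + 5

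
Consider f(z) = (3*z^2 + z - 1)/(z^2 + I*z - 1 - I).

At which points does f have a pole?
The singularities of f are the zeros of the denominator. Factoring,
  z^2 + I*z - 1 - I = (z + 1 + I)*(z - 1)
so the candidates are z = -1 - I, z = 1.

Check the numerator P(z) = 3*z^2 + z - 1 at each one:
  P(-1 - I) = -2 + 5*I ≠ 0, so z = -1 - I is a (simple) pole.
  P(1) = 3 ≠ 0, so z = 1 is a (simple) pole.

Poles of f: {-1 - I, 1}

Final answer: {-1 - I, 1}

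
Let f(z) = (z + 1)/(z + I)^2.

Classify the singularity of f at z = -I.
Write f(z) = g(z)/(z + I)^2 with g(z) = z + 1.
g is entire and g(-I) = 1 - I ≠ 0, so no factor of (z + I) cancels: the Laurent expansion of f about z = -I starts at the power -2, i.e. lim_{z→z₀} (z - z₀)^2 f(z) = 1 - I is finite and nonzero.
So z = -I is a pole of order 2.

Final answer: pole of order 2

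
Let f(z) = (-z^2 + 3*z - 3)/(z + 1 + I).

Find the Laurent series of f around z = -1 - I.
Put w = z - (-1 - I), i.e. z = w - 1 - I. The denominator is w, so it suffices to rewrite the numerator in powers of w.

P(z) = -z^2 + 3*z - 3
P(w - 1 - I) = -6 - 5*I + (5 + 2*I)*w - w^2

Dividing each term by w:
  f = (-6 - 5*I)/w + 5 + 2*I - w

Substituting back w = z + 1 + I:
  f(z) = (-6 - 5*I)/(z + 1 + I) + 5 + 2*I - (z + 1 + I)

The series is finite because the numerator is a polynomial; the negative powers form the principal part, and the coefficient of 1/(z + 1 + I) gives Res(f, -1 - I) = -6 - 5*I.

Final answer: (-6 - 5*I)/(z + 1 + I) + 5 + 2*I - (z + 1 + I)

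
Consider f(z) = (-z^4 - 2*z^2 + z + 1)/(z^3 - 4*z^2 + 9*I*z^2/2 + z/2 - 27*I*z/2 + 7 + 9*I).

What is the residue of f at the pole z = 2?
147/65 + 189*I/65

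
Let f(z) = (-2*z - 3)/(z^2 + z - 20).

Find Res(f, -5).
Write f(z) = P(z)/Q(z) with P(z) = -2*z - 3 and Q(z) = z^2 + z - 20.
The denominator factors as Q(z) = (z + 5)*(z - 4), so z = -5 is a simple zero of Q and P is analytic there; z = -5 is therefore a simple pole and
  Res(f, z₀) = P(z₀)/Q'(z₀).

Q'(z) = 2*z + 1, so Q'(-5) = -9.
P(-5) = 7.

Res(f, -5) = (7)/(-9) = -7/9

Final answer: -7/9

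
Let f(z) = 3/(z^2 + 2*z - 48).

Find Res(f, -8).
Write f(z) = P(z)/Q(z) with P(z) = 3 and Q(z) = z^2 + 2*z - 48.
The denominator factors as Q(z) = (z - 6)*(z + 8), so z = -8 is a simple zero of Q and P is analytic there; z = -8 is therefore a simple pole and
  Res(f, z₀) = P(z₀)/Q'(z₀).

Q'(z) = 2*z + 2, so Q'(-8) = -14.
P(-8) = 3.

Res(f, -8) = (3)/(-14) = -3/14

Final answer: -3/14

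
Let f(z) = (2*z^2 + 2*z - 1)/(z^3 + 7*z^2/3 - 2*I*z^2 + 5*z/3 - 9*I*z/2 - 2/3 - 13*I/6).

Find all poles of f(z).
{-3/2 - I/2, -1/2 + I/2, -1/3 + 2*I}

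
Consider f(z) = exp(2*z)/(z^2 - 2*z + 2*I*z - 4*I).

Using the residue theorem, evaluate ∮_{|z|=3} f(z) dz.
By the residue theorem, ∮_C f(z) dz = 2πi · (sum of the residues of f at the poles inside |z| = 3).

The denominator factors as (z - 2)*(z + 2*I), so the singularities of f are simple poles at z = 2, z = -2*I.
  |2|² = 4 < 9 = 3², so this pole is inside the contour.
  |-2*I|² = 4 < 9 = 3², so this pole is inside the contour.

With P(z) = exp(2*z) and Q(z) = z^2 - 2*z + 2*I*z - 4*I, each pole is simple, so Res(f, z₀) = P(z₀)/Q'(z₀) with Q'(z) = 2*z - 2 + 2*I.
  Res(f, 2) = P(2)/Q'(2) = (exp(4))/(2 + 2*I) = (1/4 - I/4)*exp(4)
  Res(f, -2*I) = P(-2*I)/Q'(-2*I) = (exp(-4*I))/(-2 - 2*I) = (-1/4 + I/4)*exp(-4*I)

Sum of residues inside C: (1/4 - I/4)*exp(4) + (-1/4 + I/4)*exp(-4*I)
∮_C f(z) dz = 2πi · ((1/4 - I/4)*exp(4) + (-1/4 + I/4)*exp(-4*I)) = pi*(-1/2 - I/2)*exp(-4*I) + pi*(1/2 + I/2)*exp(4)

Final answer: pi*(-1/2 - I/2)*exp(-4*I) + pi*(1/2 + I/2)*exp(4)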